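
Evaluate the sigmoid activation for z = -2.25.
0.09535

sigmoid(-2.25) = 1/(1 + e^(2.25)) = 1/(1 + 9.488) = 0.09535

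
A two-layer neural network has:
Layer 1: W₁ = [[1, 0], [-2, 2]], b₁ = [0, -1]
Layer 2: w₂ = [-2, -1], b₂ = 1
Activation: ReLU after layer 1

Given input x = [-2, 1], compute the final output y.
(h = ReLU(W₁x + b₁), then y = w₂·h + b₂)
y = -4

Layer 1 pre-activation: z₁ = [-2, 5]
After ReLU: h = [0, 5]
Layer 2 output: y = -2×0 + -1×5 + 1 = -4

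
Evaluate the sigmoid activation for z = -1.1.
0.2497

sigmoid(-1.1) = 1/(1 + e^(1.1)) = 1/(1 + 3.004) = 0.2497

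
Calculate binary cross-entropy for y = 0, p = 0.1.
L = 0.1054

L = -0·log(0.1) - 1·log(0.9) = -log(0.9) = 0.1054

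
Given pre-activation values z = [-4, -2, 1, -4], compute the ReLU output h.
h = [0, 0, 1, 0]

ReLU applied element-wise: max(0,-4)=0, max(0,-2)=0, max(0,1)=1, max(0,-4)=0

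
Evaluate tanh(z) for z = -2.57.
-0.9884

tanh(-2.57) = (e^(-2.57) - e^(2.57))/(e^(-2.57) + e^(2.57)) = -0.9884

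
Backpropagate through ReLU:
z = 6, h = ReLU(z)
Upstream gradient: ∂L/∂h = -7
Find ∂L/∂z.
∂L/∂z = -7

h = ReLU(6) = 6
Since z > 0: ∂h/∂z = 1
∂L/∂z = ∂L/∂h · ∂h/∂z = -7 × 1 = -7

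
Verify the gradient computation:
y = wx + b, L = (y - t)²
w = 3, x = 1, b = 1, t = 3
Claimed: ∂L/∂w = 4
Incorrect

y = (3)(1) + 1 = 4
∂L/∂y = 2(y - t) = 2(4 - 3) = 2
∂y/∂w = x = 1
∂L/∂w = 2 × 1 = 2

Claimed value: 4
Incorrect: The correct gradient is 2.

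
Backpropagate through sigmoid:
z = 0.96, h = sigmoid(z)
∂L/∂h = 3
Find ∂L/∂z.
∂L/∂z = 0.6006

σ(0.96) = 0.7231
σ'(0.96) = σ(0.96)(1 - σ(0.96)) = 0.7231 × 0.2769 = 0.2002
∂L/∂z = ∂L/∂h · σ'(z) = 3 × 0.2002 = 0.6006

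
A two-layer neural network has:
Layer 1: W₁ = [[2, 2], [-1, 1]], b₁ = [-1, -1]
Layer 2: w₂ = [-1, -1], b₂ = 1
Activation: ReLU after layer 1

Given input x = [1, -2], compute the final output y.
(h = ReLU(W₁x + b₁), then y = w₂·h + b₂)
y = 1

Layer 1 pre-activation: z₁ = [-3, -4]
After ReLU: h = [0, 0]
Layer 2 output: y = -1×0 + -1×0 + 1 = 1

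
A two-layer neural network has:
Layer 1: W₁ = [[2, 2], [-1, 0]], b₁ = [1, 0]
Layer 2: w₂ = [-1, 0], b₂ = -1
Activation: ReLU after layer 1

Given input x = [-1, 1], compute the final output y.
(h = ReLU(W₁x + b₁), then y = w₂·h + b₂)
y = -2

Layer 1 pre-activation: z₁ = [1, 1]
After ReLU: h = [1, 1]
Layer 2 output: y = -1×1 + 0×1 + -1 = -2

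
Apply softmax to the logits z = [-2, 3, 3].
p = [0.0034, 0.4983, 0.4983]

exp(z) = [0.1353, 20.09, 20.09]
Sum = 40.31
p = [0.0034, 0.4983, 0.4983]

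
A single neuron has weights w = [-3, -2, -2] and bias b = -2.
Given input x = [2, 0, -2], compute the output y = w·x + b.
y = -4

y = (-3)(2) + (-2)(0) + (-2)(-2) + -2 = -4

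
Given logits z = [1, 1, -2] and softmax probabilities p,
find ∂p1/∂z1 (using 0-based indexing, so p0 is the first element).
∂p1/∂z1 = 0.2499

p = softmax(z) = [0.4879, 0.4879, 0.02429]
p1 = 0.4879

∂p1/∂z1 = p1(1 - p1) = 0.4879 × (1 - 0.4879) = 0.2499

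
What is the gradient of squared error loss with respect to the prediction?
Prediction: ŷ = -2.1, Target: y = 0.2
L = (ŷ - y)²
∂L/∂ŷ = -4.6

∂L/∂ŷ = 2(ŷ - y) = 2(-2.1 - 0.2) = 2(-2.3) = -4.6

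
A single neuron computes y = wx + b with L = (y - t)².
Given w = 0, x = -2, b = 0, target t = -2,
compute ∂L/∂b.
∂L/∂b = 4

y = wx + b = (0)(-2) + 0 = 0
∂L/∂y = 2(y - t) = 2(0 - -2) = 4
∂y/∂b = 1
∂L/∂b = ∂L/∂y · ∂y/∂b = 4 × 1 = 4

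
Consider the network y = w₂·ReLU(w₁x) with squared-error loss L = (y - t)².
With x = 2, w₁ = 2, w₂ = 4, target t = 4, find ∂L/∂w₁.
∂L/∂w₁ = 192

Forward pass:
z = w₁x = 2×2 = 4
h = ReLU(4) = 4
y = w₂h = 4×4 = 16

Backward pass:
∂L/∂y = 2(y - t) = 2(16 - 4) = 24
∂y/∂h = w₂ = 4
∂h/∂z = 1 (ReLU derivative)
∂z/∂w₁ = x = 2

∂L/∂w₁ = 24 × 4 × 1 × 2 = 192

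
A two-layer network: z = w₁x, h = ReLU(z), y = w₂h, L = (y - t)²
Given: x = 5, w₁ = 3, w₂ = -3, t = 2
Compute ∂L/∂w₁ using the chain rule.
∂L/∂w₁ = 1410

Forward pass:
z = w₁x = 3×5 = 15
h = ReLU(15) = 15
y = w₂h = -3×15 = -45

Backward pass:
∂L/∂y = 2(y - t) = 2(-45 - 2) = -94
∂y/∂h = w₂ = -3
∂h/∂z = 1 (ReLU derivative)
∂z/∂w₁ = x = 5

∂L/∂w₁ = -94 × -3 × 1 × 5 = 1410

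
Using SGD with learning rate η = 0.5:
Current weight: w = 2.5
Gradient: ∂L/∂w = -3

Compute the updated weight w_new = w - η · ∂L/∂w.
w_new = 4

w_new = w - η·∂L/∂w = 2.5 - 0.5×(-3) = 2.5 - (-1.5) = 4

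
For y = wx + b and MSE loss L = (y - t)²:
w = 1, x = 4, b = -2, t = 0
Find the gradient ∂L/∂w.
∂L/∂w = 16

y = wx + b = (1)(4) + -2 = 2
∂L/∂y = 2(y - t) = 2(2 - 0) = 4
∂y/∂w = x = 4
∂L/∂w = ∂L/∂y · ∂y/∂w = 4 × 4 = 16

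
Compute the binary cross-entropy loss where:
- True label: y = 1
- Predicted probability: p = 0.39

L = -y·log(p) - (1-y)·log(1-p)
L = 0.9416

L = -1·log(0.39) - 0·log(0.61) = -log(0.39) = 0.9416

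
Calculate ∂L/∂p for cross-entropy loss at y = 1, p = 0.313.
∂L/∂p = -3.195

∂L/∂p = -y/p + (1-y)/(1-p) = -1/0.313 + 0 = -3.195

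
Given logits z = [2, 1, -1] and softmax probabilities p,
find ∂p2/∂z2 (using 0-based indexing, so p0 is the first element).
∂p2/∂z2 = 0.03389

p = softmax(z) = [0.7054, 0.2595, 0.03512]
p2 = 0.03512

∂p2/∂z2 = p2(1 - p2) = 0.03512 × (1 - 0.03512) = 0.03389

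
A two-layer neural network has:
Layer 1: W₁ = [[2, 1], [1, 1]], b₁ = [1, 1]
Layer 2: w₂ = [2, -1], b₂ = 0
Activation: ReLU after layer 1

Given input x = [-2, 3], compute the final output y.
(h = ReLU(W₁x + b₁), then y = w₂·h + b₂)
y = -2

Layer 1 pre-activation: z₁ = [0, 2]
After ReLU: h = [0, 2]
Layer 2 output: y = 2×0 + -1×2 + 0 = -2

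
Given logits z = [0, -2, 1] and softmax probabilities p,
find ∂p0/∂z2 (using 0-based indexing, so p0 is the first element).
∂p0/∂z2 = -0.183

p = softmax(z) = [0.2595, 0.03512, 0.7054]
p0 = 0.2595, p2 = 0.7054

∂p0/∂z2 = -p0 × p2 = -0.2595 × 0.7054 = -0.183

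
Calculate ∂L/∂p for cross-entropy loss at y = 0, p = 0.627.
∂L/∂p = 2.681

∂L/∂p = -y/p + (1-y)/(1-p) = 0 + 1/0.373 = 2.681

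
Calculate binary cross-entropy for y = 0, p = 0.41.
L = 0.5276

L = -0·log(0.41) - 1·log(0.59) = -log(0.59) = 0.5276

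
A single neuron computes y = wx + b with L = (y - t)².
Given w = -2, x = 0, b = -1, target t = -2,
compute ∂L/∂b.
∂L/∂b = 2

y = wx + b = (-2)(0) + -1 = -1
∂L/∂y = 2(y - t) = 2(-1 - -2) = 2
∂y/∂b = 1
∂L/∂b = ∂L/∂y · ∂y/∂b = 2 × 1 = 2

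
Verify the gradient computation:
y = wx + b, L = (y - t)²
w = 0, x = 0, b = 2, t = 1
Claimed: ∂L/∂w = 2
Incorrect

y = (0)(0) + 2 = 2
∂L/∂y = 2(y - t) = 2(2 - 1) = 2
∂y/∂w = x = 0
∂L/∂w = 2 × 0 = 0

Claimed value: 2
Incorrect: The correct gradient is 0.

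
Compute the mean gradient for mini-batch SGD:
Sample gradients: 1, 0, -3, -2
Average gradient = -1

Average = (1/4)(1 + 0 + -3 + -2) = -4/4 = -1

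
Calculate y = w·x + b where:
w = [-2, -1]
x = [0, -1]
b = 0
y = 1

y = (-2)(0) + (-1)(-1) + 0 = 1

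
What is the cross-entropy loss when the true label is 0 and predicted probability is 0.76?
L = 1.427

L = -0·log(0.76) - 1·log(0.24) = -log(0.24) = 1.427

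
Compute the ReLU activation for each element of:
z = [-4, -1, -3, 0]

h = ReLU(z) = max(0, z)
h = [0, 0, 0, 0]

ReLU applied element-wise: max(0,-4)=0, max(0,-1)=0, max(0,-3)=0, max(0,0)=0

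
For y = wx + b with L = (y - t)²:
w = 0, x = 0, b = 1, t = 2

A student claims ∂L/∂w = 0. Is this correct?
Correct

y = (0)(0) + 1 = 1
∂L/∂y = 2(y - t) = 2(1 - 2) = -2
∂y/∂w = x = 0
∂L/∂w = -2 × 0 = 0

Claimed value: 0
Correct: The correct gradient is 0.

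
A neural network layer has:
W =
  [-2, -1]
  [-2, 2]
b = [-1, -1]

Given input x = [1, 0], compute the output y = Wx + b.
y = [-3, -3]

Wx = [-2×1 + -1×0, -2×1 + 2×0]
   = [-2, -2]
y = Wx + b = [-2 + -1, -2 + -1] = [-3, -3]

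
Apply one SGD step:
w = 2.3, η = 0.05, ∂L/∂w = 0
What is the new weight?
w_new = 2.3

w_new = w - η·∂L/∂w = 2.3 - 0.05×(0) = 2.3 - (0) = 2.3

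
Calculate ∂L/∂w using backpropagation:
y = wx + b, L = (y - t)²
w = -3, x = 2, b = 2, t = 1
∂L/∂w = -20

y = wx + b = (-3)(2) + 2 = -4
∂L/∂y = 2(y - t) = 2(-4 - 1) = -10
∂y/∂w = x = 2
∂L/∂w = ∂L/∂y · ∂y/∂w = -10 × 2 = -20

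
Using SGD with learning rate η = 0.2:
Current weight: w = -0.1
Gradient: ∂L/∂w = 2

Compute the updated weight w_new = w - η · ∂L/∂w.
w_new = -0.5

w_new = w - η·∂L/∂w = -0.1 - 0.2×(2) = -0.1 - (0.4) = -0.5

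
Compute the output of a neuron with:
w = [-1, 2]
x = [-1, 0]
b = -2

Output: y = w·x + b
y = -1

y = (-1)(-1) + (2)(0) + -2 = -1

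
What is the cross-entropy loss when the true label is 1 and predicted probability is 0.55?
L = 0.5978

L = -1·log(0.55) - 0·log(0.45) = -log(0.55) = 0.5978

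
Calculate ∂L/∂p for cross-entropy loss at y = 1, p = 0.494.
∂L/∂p = -2.024

∂L/∂p = -y/p + (1-y)/(1-p) = -1/0.494 + 0 = -2.024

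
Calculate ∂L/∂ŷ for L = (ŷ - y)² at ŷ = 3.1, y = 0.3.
∂L/∂ŷ = 5.6

∂L/∂ŷ = 2(ŷ - y) = 2(3.1 - 0.3) = 2(2.8) = 5.6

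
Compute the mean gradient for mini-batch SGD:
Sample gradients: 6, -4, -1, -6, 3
Average gradient = -0.4

Average = (1/5)(6 + -4 + -1 + -6 + 3) = -2/5 = -0.4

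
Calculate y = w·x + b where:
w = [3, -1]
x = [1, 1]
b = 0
y = 2

y = (3)(1) + (-1)(1) + 0 = 2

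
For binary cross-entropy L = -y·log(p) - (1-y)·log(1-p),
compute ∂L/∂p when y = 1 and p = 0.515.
∂L/∂p = -1.942

∂L/∂p = -y/p + (1-y)/(1-p) = -1/0.515 + 0 = -1.942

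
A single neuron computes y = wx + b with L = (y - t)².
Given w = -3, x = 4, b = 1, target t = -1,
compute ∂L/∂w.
∂L/∂w = -80

y = wx + b = (-3)(4) + 1 = -11
∂L/∂y = 2(y - t) = 2(-11 - -1) = -20
∂y/∂w = x = 4
∂L/∂w = ∂L/∂y · ∂y/∂w = -20 × 4 = -80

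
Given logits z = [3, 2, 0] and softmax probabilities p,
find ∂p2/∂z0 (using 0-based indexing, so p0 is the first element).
∂p2/∂z0 = -0.02477

p = softmax(z) = [0.7054, 0.2595, 0.03512]
p2 = 0.03512, p0 = 0.7054

∂p2/∂z0 = -p2 × p0 = -0.03512 × 0.7054 = -0.02477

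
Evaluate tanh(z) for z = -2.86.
-0.9935

tanh(-2.86) = (e^(-2.86) - e^(2.86))/(e^(-2.86) + e^(2.86)) = -0.9935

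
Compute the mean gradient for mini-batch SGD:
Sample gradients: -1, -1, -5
Average gradient = -2.333

Average = (1/3)(-1 + -1 + -5) = -7/3 = -2.333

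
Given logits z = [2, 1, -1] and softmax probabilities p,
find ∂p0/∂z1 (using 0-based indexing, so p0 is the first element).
∂p0/∂z1 = -0.183

p = softmax(z) = [0.7054, 0.2595, 0.03512]
p0 = 0.7054, p1 = 0.2595

∂p0/∂z1 = -p0 × p1 = -0.7054 × 0.2595 = -0.183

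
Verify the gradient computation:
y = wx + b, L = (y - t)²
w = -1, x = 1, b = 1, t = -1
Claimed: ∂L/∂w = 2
Correct

y = (-1)(1) + 1 = 0
∂L/∂y = 2(y - t) = 2(0 - -1) = 2
∂y/∂w = x = 1
∂L/∂w = 2 × 1 = 2

Claimed value: 2
Correct: The correct gradient is 2.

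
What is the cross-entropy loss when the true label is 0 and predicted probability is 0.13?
L = 0.1393

L = -0·log(0.13) - 1·log(0.87) = -log(0.87) = 0.1393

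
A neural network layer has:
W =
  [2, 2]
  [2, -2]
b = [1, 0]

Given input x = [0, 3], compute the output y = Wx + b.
y = [7, -6]

Wx = [2×0 + 2×3, 2×0 + -2×3]
   = [6, -6]
y = Wx + b = [6 + 1, -6 + 0] = [7, -6]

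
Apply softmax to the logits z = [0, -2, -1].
p = [0.6652, 0.09, 0.2447]

exp(z) = [1, 0.1353, 0.3679]
Sum = 1.503
p = [0.6652, 0.09, 0.2447]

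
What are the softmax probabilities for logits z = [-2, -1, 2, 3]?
p = [0.0048, 0.0131, 0.2641, 0.7179]

exp(z) = [0.1353, 0.3679, 7.389, 20.09]
Sum = 27.98
p = [0.0048, 0.0131, 0.2641, 0.7179]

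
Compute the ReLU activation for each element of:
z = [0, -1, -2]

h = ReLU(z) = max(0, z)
h = [0, 0, 0]

ReLU applied element-wise: max(0,0)=0, max(0,-1)=0, max(0,-2)=0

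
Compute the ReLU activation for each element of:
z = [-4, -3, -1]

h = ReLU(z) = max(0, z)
h = [0, 0, 0]

ReLU applied element-wise: max(0,-4)=0, max(0,-3)=0, max(0,-1)=0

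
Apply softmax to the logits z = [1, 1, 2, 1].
p = [0.1749, 0.1749, 0.4754, 0.1749]

exp(z) = [2.718, 2.718, 7.389, 2.718]
Sum = 15.54
p = [0.1749, 0.1749, 0.4754, 0.1749]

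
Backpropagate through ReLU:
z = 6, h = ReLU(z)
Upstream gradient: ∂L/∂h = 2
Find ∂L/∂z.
∂L/∂z = 2

h = ReLU(6) = 6
Since z > 0: ∂h/∂z = 1
∂L/∂z = ∂L/∂h · ∂h/∂z = 2 × 1 = 2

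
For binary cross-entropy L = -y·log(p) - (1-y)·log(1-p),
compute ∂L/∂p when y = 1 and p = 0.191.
∂L/∂p = -5.236

∂L/∂p = -y/p + (1-y)/(1-p) = -1/0.191 + 0 = -5.236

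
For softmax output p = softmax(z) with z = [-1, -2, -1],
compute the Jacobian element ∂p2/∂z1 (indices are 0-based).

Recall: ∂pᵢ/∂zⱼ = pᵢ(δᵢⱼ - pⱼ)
∂p2/∂z1 = -0.06561

p = softmax(z) = [0.4223, 0.1554, 0.4223]
p2 = 0.4223, p1 = 0.1554

∂p2/∂z1 = -p2 × p1 = -0.4223 × 0.1554 = -0.06561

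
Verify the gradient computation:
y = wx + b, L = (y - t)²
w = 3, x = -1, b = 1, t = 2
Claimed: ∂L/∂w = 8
Correct

y = (3)(-1) + 1 = -2
∂L/∂y = 2(y - t) = 2(-2 - 2) = -8
∂y/∂w = x = -1
∂L/∂w = -8 × -1 = 8

Claimed value: 8
Correct: The correct gradient is 8.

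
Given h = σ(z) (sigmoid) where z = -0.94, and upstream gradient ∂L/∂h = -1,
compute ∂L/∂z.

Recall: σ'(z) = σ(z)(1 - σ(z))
∂L/∂z = -0.202

σ(-0.94) = 0.2809
σ'(-0.94) = σ(-0.94)(1 - σ(-0.94)) = 0.2809 × 0.7191 = 0.202
∂L/∂z = ∂L/∂h · σ'(z) = -1 × 0.202 = -0.202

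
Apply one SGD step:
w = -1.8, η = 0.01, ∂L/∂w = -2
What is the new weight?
w_new = -1.78

w_new = w - η·∂L/∂w = -1.8 - 0.01×(-2) = -1.8 - (-0.02) = -1.78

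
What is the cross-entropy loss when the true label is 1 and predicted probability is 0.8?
L = 0.2231

L = -1·log(0.8) - 0·log(0.2) = -log(0.8) = 0.2231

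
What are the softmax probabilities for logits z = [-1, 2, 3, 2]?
p = [0.0104, 0.2097, 0.5701, 0.2097]

exp(z) = [0.3679, 7.389, 20.09, 7.389]
Sum = 35.23
p = [0.0104, 0.2097, 0.5701, 0.2097]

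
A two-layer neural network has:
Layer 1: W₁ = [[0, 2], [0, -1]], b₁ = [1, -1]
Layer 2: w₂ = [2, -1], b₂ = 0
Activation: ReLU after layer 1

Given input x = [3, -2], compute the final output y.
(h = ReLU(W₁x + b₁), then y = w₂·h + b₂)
y = -1

Layer 1 pre-activation: z₁ = [-3, 1]
After ReLU: h = [0, 1]
Layer 2 output: y = 2×0 + -1×1 + 0 = -1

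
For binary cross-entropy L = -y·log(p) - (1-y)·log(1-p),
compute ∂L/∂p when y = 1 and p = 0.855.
∂L/∂p = -1.17

∂L/∂p = -y/p + (1-y)/(1-p) = -1/0.855 + 0 = -1.17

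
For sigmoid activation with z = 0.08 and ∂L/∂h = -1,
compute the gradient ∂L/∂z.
∂L/∂z = -0.2496

σ(0.08) = 0.52
σ'(0.08) = σ(0.08)(1 - σ(0.08)) = 0.52 × 0.48 = 0.2496
∂L/∂z = ∂L/∂h · σ'(z) = -1 × 0.2496 = -0.2496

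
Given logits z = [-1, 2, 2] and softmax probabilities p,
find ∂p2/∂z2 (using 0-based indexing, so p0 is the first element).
∂p2/∂z2 = 0.2499

p = softmax(z) = [0.02429, 0.4879, 0.4879]
p2 = 0.4879

∂p2/∂z2 = p2(1 - p2) = 0.4879 × (1 - 0.4879) = 0.2499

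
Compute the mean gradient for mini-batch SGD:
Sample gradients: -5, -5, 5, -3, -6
Average gradient = -2.8

Average = (1/5)(-5 + -5 + 5 + -3 + -6) = -14/5 = -2.8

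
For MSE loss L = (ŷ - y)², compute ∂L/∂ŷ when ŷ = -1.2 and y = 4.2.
∂L/∂ŷ = -10.8

∂L/∂ŷ = 2(ŷ - y) = 2(-1.2 - 4.2) = 2(-5.4) = -10.8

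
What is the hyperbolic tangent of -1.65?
-0.9289

tanh(-1.65) = (e^(-1.65) - e^(1.65))/(e^(-1.65) + e^(1.65)) = -0.9289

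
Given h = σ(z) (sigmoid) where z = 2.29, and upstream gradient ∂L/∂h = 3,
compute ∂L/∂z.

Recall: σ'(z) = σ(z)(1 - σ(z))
∂L/∂z = 0.2505

σ(2.29) = 0.908
σ'(2.29) = σ(2.29)(1 - σ(2.29)) = 0.908 × 0.09195 = 0.0835
∂L/∂z = ∂L/∂h · σ'(z) = 3 × 0.0835 = 0.2505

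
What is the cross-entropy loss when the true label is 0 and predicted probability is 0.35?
L = 0.4308

L = -0·log(0.35) - 1·log(0.65) = -log(0.65) = 0.4308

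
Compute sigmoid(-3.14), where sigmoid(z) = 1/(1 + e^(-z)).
0.04149

sigmoid(-3.14) = 1/(1 + e^(3.14)) = 1/(1 + 23.1) = 0.04149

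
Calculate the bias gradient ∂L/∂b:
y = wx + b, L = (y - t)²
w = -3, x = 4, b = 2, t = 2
∂L/∂b = -24

y = wx + b = (-3)(4) + 2 = -10
∂L/∂y = 2(y - t) = 2(-10 - 2) = -24
∂y/∂b = 1
∂L/∂b = ∂L/∂y · ∂y/∂b = -24 × 1 = -24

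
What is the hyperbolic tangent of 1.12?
0.8076

tanh(1.12) = (e^(1.12) - e^(-1.12))/(e^(1.12) + e^(-1.12)) = 0.8076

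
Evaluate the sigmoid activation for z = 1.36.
0.7958

sigmoid(1.36) = 1/(1 + e^(-1.36)) = 1/(1 + 0.2567) = 0.7958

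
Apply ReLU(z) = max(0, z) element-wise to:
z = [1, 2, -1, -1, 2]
h = [1, 2, 0, 0, 2]

ReLU applied element-wise: max(0,1)=1, max(0,2)=2, max(0,-1)=0, max(0,-1)=0, max(0,2)=2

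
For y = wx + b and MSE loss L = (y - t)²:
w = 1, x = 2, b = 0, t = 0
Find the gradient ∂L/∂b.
∂L/∂b = 4

y = wx + b = (1)(2) + 0 = 2
∂L/∂y = 2(y - t) = 2(2 - 0) = 4
∂y/∂b = 1
∂L/∂b = ∂L/∂y · ∂y/∂b = 4 × 1 = 4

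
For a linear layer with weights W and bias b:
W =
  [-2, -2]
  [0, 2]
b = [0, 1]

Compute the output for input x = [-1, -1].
y = [4, -1]

Wx = [-2×-1 + -2×-1, 0×-1 + 2×-1]
   = [4, -2]
y = Wx + b = [4 + 0, -2 + 1] = [4, -1]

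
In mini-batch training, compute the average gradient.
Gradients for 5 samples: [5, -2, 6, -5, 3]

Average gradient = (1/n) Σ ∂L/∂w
Average gradient = 1.4

Average = (1/5)(5 + -2 + 6 + -5 + 3) = 7/5 = 1.4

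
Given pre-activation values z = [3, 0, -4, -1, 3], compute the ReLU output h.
h = [3, 0, 0, 0, 3]

ReLU applied element-wise: max(0,3)=3, max(0,0)=0, max(0,-4)=0, max(0,-1)=0, max(0,3)=3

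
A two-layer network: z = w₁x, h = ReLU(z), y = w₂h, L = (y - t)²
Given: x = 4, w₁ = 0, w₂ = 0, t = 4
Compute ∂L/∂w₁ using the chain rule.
∂L/∂w₁ = 0

Forward pass:
z = w₁x = 0×4 = 0
h = ReLU(0) = 0
y = w₂h = 0×0 = 0

Backward pass:
∂L/∂y = 2(y - t) = 2(0 - 4) = -8
∂y/∂h = w₂ = 0
∂h/∂z = 0 (ReLU derivative)
∂z/∂w₁ = x = 4

∂L/∂w₁ = -8 × 0 × 0 × 4 = 0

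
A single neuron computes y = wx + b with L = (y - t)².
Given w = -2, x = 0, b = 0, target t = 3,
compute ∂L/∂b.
∂L/∂b = -6

y = wx + b = (-2)(0) + 0 = 0
∂L/∂y = 2(y - t) = 2(0 - 3) = -6
∂y/∂b = 1
∂L/∂b = ∂L/∂y · ∂y/∂b = -6 × 1 = -6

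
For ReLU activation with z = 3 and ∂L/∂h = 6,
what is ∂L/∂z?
∂L/∂z = 6

h = ReLU(3) = 3
Since z > 0: ∂h/∂z = 1
∂L/∂z = ∂L/∂h · ∂h/∂z = 6 × 1 = 6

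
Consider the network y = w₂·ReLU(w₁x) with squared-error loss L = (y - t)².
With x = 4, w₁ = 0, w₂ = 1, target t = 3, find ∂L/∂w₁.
∂L/∂w₁ = 0

Forward pass:
z = w₁x = 0×4 = 0
h = ReLU(0) = 0
y = w₂h = 1×0 = 0

Backward pass:
∂L/∂y = 2(y - t) = 2(0 - 3) = -6
∂y/∂h = w₂ = 1
∂h/∂z = 0 (ReLU derivative)
∂z/∂w₁ = x = 4

∂L/∂w₁ = -6 × 1 × 0 × 4 = 0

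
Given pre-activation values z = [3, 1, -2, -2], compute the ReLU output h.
h = [3, 1, 0, 0]

ReLU applied element-wise: max(0,3)=3, max(0,1)=1, max(0,-2)=0, max(0,-2)=0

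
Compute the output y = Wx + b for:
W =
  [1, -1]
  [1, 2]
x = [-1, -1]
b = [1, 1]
y = [1, -2]

Wx = [1×-1 + -1×-1, 1×-1 + 2×-1]
   = [0, -3]
y = Wx + b = [0 + 1, -3 + 1] = [1, -2]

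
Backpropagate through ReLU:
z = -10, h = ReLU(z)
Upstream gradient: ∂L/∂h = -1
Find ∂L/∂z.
∂L/∂z = 0

h = ReLU(-10) = 0
Since z < 0: ∂h/∂z = 0
∂L/∂z = ∂L/∂h · ∂h/∂z = -1 × 0 = 0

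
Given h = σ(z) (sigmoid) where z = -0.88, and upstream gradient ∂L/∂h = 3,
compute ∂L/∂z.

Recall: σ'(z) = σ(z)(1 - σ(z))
∂L/∂z = 0.6217

σ(-0.88) = 0.2932
σ'(-0.88) = σ(-0.88)(1 - σ(-0.88)) = 0.2932 × 0.7068 = 0.2072
∂L/∂z = ∂L/∂h · σ'(z) = 3 × 0.2072 = 0.6217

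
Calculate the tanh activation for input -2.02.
-0.9654

tanh(-2.02) = (e^(-2.02) - e^(2.02))/(e^(-2.02) + e^(2.02)) = -0.9654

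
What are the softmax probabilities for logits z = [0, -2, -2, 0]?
p = [0.4404, 0.0596, 0.0596, 0.4404]

exp(z) = [1, 0.1353, 0.1353, 1]
Sum = 2.271
p = [0.4404, 0.0596, 0.0596, 0.4404]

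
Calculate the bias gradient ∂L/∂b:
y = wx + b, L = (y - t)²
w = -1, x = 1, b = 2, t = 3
∂L/∂b = -4

y = wx + b = (-1)(1) + 2 = 1
∂L/∂y = 2(y - t) = 2(1 - 3) = -4
∂y/∂b = 1
∂L/∂b = ∂L/∂y · ∂y/∂b = -4 × 1 = -4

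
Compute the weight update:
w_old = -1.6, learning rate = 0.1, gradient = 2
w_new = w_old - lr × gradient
w_new = -1.8

w_new = w - η·∂L/∂w = -1.6 - 0.1×(2) = -1.6 - (0.2) = -1.8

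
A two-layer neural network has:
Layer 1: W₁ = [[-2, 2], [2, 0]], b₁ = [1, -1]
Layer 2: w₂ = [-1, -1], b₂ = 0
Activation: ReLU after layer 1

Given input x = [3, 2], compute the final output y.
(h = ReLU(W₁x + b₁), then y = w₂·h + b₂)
y = -5

Layer 1 pre-activation: z₁ = [-1, 5]
After ReLU: h = [0, 5]
Layer 2 output: y = -1×0 + -1×5 + 0 = -5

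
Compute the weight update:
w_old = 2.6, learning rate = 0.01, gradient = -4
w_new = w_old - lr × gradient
w_new = 2.64

w_new = w - η·∂L/∂w = 2.6 - 0.01×(-4) = 2.6 - (-0.04) = 2.64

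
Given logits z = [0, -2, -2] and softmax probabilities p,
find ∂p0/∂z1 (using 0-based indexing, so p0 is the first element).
∂p0/∂z1 = -0.08382

p = softmax(z) = [0.787, 0.1065, 0.1065]
p0 = 0.787, p1 = 0.1065

∂p0/∂z1 = -p0 × p1 = -0.787 × 0.1065 = -0.08382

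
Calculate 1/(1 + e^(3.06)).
0.04479

sigmoid(-3.06) = 1/(1 + e^(3.06)) = 1/(1 + 21.33) = 0.04479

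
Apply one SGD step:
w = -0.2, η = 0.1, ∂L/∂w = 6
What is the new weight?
w_new = -0.8

w_new = w - η·∂L/∂w = -0.2 - 0.1×(6) = -0.2 - (0.6) = -0.8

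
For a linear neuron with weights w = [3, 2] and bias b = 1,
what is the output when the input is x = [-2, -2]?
y = -9

y = (3)(-2) + (2)(-2) + 1 = -9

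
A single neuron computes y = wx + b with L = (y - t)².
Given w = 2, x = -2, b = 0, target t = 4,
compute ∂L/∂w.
∂L/∂w = 32

y = wx + b = (2)(-2) + 0 = -4
∂L/∂y = 2(y - t) = 2(-4 - 4) = -16
∂y/∂w = x = -2
∂L/∂w = ∂L/∂y · ∂y/∂w = -16 × -2 = 32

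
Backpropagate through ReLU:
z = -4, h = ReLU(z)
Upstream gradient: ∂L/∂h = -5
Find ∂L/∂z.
∂L/∂z = 0

h = ReLU(-4) = 0
Since z < 0: ∂h/∂z = 0
∂L/∂z = ∂L/∂h · ∂h/∂z = -5 × 0 = 0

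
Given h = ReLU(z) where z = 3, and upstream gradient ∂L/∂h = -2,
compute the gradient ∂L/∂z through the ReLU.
∂L/∂z = -2

h = ReLU(3) = 3
Since z > 0: ∂h/∂z = 1
∂L/∂z = ∂L/∂h · ∂h/∂z = -2 × 1 = -2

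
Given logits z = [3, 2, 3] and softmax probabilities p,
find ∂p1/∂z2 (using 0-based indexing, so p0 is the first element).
∂p1/∂z2 = -0.06561

p = softmax(z) = [0.4223, 0.1554, 0.4223]
p1 = 0.1554, p2 = 0.4223

∂p1/∂z2 = -p1 × p2 = -0.1554 × 0.4223 = -0.06561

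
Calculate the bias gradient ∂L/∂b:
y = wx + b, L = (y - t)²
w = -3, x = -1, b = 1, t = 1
∂L/∂b = 6

y = wx + b = (-3)(-1) + 1 = 4
∂L/∂y = 2(y - t) = 2(4 - 1) = 6
∂y/∂b = 1
∂L/∂b = ∂L/∂y · ∂y/∂b = 6 × 1 = 6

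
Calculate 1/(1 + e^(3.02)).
0.04653

sigmoid(-3.02) = 1/(1 + e^(3.02)) = 1/(1 + 20.49) = 0.04653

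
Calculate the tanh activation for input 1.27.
0.8538

tanh(1.27) = (e^(1.27) - e^(-1.27))/(e^(1.27) + e^(-1.27)) = 0.8538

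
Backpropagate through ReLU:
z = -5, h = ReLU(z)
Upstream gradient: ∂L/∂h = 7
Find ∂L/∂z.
∂L/∂z = 0

h = ReLU(-5) = 0
Since z < 0: ∂h/∂z = 0
∂L/∂z = ∂L/∂h · ∂h/∂z = 7 × 0 = 0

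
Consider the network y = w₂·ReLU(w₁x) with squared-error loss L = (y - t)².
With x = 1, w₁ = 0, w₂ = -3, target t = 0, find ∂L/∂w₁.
∂L/∂w₁ = 0

Forward pass:
z = w₁x = 0×1 = 0
h = ReLU(0) = 0
y = w₂h = -3×0 = 0

Backward pass:
∂L/∂y = 2(y - t) = 2(0 - 0) = 0
∂y/∂h = w₂ = -3
∂h/∂z = 0 (ReLU derivative)
∂z/∂w₁ = x = 1

∂L/∂w₁ = 0 × -3 × 0 × 1 = 0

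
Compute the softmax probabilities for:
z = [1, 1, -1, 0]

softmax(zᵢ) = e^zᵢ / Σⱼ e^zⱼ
p = [0.3995, 0.3995, 0.0541, 0.147]

exp(z) = [2.718, 2.718, 0.3679, 1]
Sum = 6.804
p = [0.3995, 0.3995, 0.0541, 0.147]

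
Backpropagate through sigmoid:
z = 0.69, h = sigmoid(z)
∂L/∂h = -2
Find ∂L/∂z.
∂L/∂z = -0.4449

σ(0.69) = 0.666
σ'(0.69) = σ(0.69)(1 - σ(0.69)) = 0.666 × 0.334 = 0.2225
∂L/∂z = ∂L/∂h · σ'(z) = -2 × 0.2225 = -0.4449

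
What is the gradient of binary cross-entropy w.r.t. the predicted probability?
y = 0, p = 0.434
∂L/∂p = 1.767

∂L/∂p = -y/p + (1-y)/(1-p) = 0 + 1/0.566 = 1.767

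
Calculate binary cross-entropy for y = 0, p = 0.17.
L = 0.1863

L = -0·log(0.17) - 1·log(0.83) = -log(0.83) = 0.1863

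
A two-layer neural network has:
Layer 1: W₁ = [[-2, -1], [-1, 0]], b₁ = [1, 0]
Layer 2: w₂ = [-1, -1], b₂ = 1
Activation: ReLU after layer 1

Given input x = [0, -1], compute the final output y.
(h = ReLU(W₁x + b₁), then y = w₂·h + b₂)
y = -1

Layer 1 pre-activation: z₁ = [2, 0]
After ReLU: h = [2, 0]
Layer 2 output: y = -1×2 + -1×0 + 1 = -1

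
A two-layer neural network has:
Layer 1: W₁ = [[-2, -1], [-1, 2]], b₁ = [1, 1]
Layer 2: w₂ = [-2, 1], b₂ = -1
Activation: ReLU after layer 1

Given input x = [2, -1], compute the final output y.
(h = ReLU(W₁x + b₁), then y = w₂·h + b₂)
y = -1

Layer 1 pre-activation: z₁ = [-2, -3]
After ReLU: h = [0, 0]
Layer 2 output: y = -2×0 + 1×0 + -1 = -1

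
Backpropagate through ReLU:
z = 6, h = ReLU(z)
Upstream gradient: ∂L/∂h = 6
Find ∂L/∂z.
∂L/∂z = 6

h = ReLU(6) = 6
Since z > 0: ∂h/∂z = 1
∂L/∂z = ∂L/∂h · ∂h/∂z = 6 × 1 = 6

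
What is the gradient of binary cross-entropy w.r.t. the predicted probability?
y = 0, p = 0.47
∂L/∂p = 1.887

∂L/∂p = -y/p + (1-y)/(1-p) = 0 + 1/0.53 = 1.887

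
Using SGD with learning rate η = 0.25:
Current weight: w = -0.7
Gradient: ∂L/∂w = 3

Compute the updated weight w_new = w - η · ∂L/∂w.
w_new = -1.45

w_new = w - η·∂L/∂w = -0.7 - 0.25×(3) = -0.7 - (0.75) = -1.45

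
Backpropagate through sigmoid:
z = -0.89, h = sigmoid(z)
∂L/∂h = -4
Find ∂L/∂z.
∂L/∂z = -0.8255

σ(-0.89) = 0.2911
σ'(-0.89) = σ(-0.89)(1 - σ(-0.89)) = 0.2911 × 0.7089 = 0.2064
∂L/∂z = ∂L/∂h · σ'(z) = -4 × 0.2064 = -0.8255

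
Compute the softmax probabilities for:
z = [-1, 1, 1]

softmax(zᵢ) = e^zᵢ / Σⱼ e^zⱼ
p = [0.0634, 0.4683, 0.4683]

exp(z) = [0.3679, 2.718, 2.718]
Sum = 5.804
p = [0.0634, 0.4683, 0.4683]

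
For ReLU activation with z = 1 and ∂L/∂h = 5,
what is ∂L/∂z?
∂L/∂z = 5

h = ReLU(1) = 1
Since z > 0: ∂h/∂z = 1
∂L/∂z = ∂L/∂h · ∂h/∂z = 5 × 1 = 5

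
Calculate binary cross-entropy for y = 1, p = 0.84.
L = 0.1744

L = -1·log(0.84) - 0·log(0.16) = -log(0.84) = 0.1744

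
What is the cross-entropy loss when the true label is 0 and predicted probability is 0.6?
L = 0.9163

L = -0·log(0.6) - 1·log(0.4) = -log(0.4) = 0.9163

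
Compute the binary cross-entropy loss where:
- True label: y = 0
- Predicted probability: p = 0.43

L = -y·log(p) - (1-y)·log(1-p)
L = 0.5621

L = -0·log(0.43) - 1·log(0.57) = -log(0.57) = 0.5621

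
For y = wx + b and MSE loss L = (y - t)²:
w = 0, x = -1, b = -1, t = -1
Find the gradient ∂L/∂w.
∂L/∂w = 0

y = wx + b = (0)(-1) + -1 = -1
∂L/∂y = 2(y - t) = 2(-1 - -1) = 0
∂y/∂w = x = -1
∂L/∂w = ∂L/∂y · ∂y/∂w = 0 × -1 = 0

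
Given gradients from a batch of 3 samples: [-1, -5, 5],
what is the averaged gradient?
Average gradient = -0.3333

Average = (1/3)(-1 + -5 + 5) = -1/3 = -0.3333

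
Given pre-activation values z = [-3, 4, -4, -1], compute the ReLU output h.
h = [0, 4, 0, 0]

ReLU applied element-wise: max(0,-3)=0, max(0,4)=4, max(0,-4)=0, max(0,-1)=0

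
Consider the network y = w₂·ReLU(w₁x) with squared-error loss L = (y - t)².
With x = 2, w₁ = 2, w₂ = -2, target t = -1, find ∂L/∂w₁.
∂L/∂w₁ = 56

Forward pass:
z = w₁x = 2×2 = 4
h = ReLU(4) = 4
y = w₂h = -2×4 = -8

Backward pass:
∂L/∂y = 2(y - t) = 2(-8 - -1) = -14
∂y/∂h = w₂ = -2
∂h/∂z = 1 (ReLU derivative)
∂z/∂w₁ = x = 2

∂L/∂w₁ = -14 × -2 × 1 × 2 = 56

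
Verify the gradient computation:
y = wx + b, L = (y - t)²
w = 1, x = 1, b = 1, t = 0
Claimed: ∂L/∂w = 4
Correct

y = (1)(1) + 1 = 2
∂L/∂y = 2(y - t) = 2(2 - 0) = 4
∂y/∂w = x = 1
∂L/∂w = 4 × 1 = 4

Claimed value: 4
Correct: The correct gradient is 4.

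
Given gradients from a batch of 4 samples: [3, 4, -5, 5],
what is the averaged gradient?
Average gradient = 1.75

Average = (1/4)(3 + 4 + -5 + 5) = 7/4 = 1.75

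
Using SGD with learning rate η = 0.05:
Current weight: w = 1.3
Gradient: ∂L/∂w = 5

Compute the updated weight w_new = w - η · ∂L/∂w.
w_new = 1.05

w_new = w - η·∂L/∂w = 1.3 - 0.05×(5) = 1.3 - (0.25) = 1.05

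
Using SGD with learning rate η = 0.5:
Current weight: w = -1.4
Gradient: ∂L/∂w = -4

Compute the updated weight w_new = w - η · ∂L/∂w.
w_new = 0.6

w_new = w - η·∂L/∂w = -1.4 - 0.5×(-4) = -1.4 - (-2) = 0.6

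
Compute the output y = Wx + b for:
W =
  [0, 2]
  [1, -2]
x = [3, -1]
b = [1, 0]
y = [-1, 5]

Wx = [0×3 + 2×-1, 1×3 + -2×-1]
   = [-2, 5]
y = Wx + b = [-2 + 1, 5 + 0] = [-1, 5]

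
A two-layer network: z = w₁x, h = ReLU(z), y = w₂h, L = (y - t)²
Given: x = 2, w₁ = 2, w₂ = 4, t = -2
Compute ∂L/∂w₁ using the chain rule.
∂L/∂w₁ = 288

Forward pass:
z = w₁x = 2×2 = 4
h = ReLU(4) = 4
y = w₂h = 4×4 = 16

Backward pass:
∂L/∂y = 2(y - t) = 2(16 - -2) = 36
∂y/∂h = w₂ = 4
∂h/∂z = 1 (ReLU derivative)
∂z/∂w₁ = x = 2

∂L/∂w₁ = 36 × 4 × 1 × 2 = 288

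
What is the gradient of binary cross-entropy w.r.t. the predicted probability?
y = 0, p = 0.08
∂L/∂p = 1.087

∂L/∂p = -y/p + (1-y)/(1-p) = 0 + 1/0.92 = 1.087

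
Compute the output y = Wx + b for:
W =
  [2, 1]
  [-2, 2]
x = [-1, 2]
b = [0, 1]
y = [0, 7]

Wx = [2×-1 + 1×2, -2×-1 + 2×2]
   = [0, 6]
y = Wx + b = [0 + 0, 6 + 1] = [0, 7]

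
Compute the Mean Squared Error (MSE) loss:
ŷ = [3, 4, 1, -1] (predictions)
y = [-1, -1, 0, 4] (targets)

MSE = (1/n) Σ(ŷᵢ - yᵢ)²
MSE = 16.75

MSE = (1/4)((3--1)² + (4--1)² + (1-0)² + (-1-4)²) = (1/4)(16 + 25 + 1 + 25) = 16.75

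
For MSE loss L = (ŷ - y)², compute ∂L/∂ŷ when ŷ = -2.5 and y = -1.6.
∂L/∂ŷ = -1.8

∂L/∂ŷ = 2(ŷ - y) = 2(-2.5 - -1.6) = 2(-0.9) = -1.8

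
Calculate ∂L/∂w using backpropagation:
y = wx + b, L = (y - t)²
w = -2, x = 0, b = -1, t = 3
∂L/∂w = 0

y = wx + b = (-2)(0) + -1 = -1
∂L/∂y = 2(y - t) = 2(-1 - 3) = -8
∂y/∂w = x = 0
∂L/∂w = ∂L/∂y · ∂y/∂w = -8 × 0 = 0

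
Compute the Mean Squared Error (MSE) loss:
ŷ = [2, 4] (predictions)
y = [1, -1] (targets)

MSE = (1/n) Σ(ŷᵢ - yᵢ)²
MSE = 13

MSE = (1/2)((2-1)² + (4--1)²) = (1/2)(1 + 25) = 13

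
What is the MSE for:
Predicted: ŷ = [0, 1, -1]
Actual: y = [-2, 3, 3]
MSE = 8

MSE = (1/3)((0--2)² + (1-3)² + (-1-3)²) = (1/3)(4 + 4 + 16) = 8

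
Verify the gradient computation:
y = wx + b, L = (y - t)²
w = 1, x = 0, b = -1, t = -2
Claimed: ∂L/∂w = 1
Incorrect

y = (1)(0) + -1 = -1
∂L/∂y = 2(y - t) = 2(-1 - -2) = 2
∂y/∂w = x = 0
∂L/∂w = 2 × 0 = 0

Claimed value: 1
Incorrect: The correct gradient is 0.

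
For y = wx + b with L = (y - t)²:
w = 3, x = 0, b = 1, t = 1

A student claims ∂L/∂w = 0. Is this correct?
Correct

y = (3)(0) + 1 = 1
∂L/∂y = 2(y - t) = 2(1 - 1) = 0
∂y/∂w = x = 0
∂L/∂w = 0 × 0 = 0

Claimed value: 0
Correct: The correct gradient is 0.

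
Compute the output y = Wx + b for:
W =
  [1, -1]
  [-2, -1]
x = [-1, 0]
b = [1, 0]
y = [0, 2]

Wx = [1×-1 + -1×0, -2×-1 + -1×0]
   = [-1, 2]
y = Wx + b = [-1 + 1, 2 + 0] = [0, 2]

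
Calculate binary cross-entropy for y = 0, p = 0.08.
L = 0.08338

L = -0·log(0.08) - 1·log(0.92) = -log(0.92) = 0.08338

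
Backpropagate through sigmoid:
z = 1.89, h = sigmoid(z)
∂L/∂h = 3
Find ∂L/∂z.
∂L/∂z = 0.3421

σ(1.89) = 0.8688
σ'(1.89) = σ(1.89)(1 - σ(1.89)) = 0.8688 × 0.1312 = 0.114
∂L/∂z = ∂L/∂h · σ'(z) = 3 × 0.114 = 0.3421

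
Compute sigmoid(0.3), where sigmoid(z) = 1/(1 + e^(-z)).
0.5744

sigmoid(0.3) = 1/(1 + e^(-0.3)) = 1/(1 + 0.7408) = 0.5744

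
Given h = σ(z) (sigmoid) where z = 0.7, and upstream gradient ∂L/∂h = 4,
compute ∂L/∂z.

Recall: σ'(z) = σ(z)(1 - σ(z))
∂L/∂z = 0.8869

σ(0.7) = 0.6682
σ'(0.7) = σ(0.7)(1 - σ(0.7)) = 0.6682 × 0.3318 = 0.2217
∂L/∂z = ∂L/∂h · σ'(z) = 4 × 0.2217 = 0.8869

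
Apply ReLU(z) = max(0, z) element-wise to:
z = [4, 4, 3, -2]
h = [4, 4, 3, 0]

ReLU applied element-wise: max(0,4)=4, max(0,4)=4, max(0,3)=3, max(0,-2)=0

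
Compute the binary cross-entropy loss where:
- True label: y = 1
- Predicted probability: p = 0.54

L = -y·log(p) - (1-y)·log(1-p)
L = 0.6162

L = -1·log(0.54) - 0·log(0.46) = -log(0.54) = 0.6162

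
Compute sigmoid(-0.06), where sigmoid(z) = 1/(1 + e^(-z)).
0.485

sigmoid(-0.06) = 1/(1 + e^(0.06)) = 1/(1 + 1.062) = 0.485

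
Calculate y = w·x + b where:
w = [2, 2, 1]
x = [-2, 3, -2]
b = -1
y = -1

y = (2)(-2) + (2)(3) + (1)(-2) + -1 = -1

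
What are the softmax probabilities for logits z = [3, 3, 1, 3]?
p = [0.3189, 0.3189, 0.0432, 0.3189]

exp(z) = [20.09, 20.09, 2.718, 20.09]
Sum = 62.97
p = [0.3189, 0.3189, 0.0432, 0.3189]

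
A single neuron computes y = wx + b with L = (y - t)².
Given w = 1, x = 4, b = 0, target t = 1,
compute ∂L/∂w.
∂L/∂w = 24

y = wx + b = (1)(4) + 0 = 4
∂L/∂y = 2(y - t) = 2(4 - 1) = 6
∂y/∂w = x = 4
∂L/∂w = ∂L/∂y · ∂y/∂w = 6 × 4 = 24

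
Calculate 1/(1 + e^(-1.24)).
0.7756

sigmoid(1.24) = 1/(1 + e^(-1.24)) = 1/(1 + 0.2894) = 0.7756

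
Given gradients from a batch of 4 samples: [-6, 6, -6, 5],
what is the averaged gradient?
Average gradient = -0.25

Average = (1/4)(-6 + 6 + -6 + 5) = -1/4 = -0.25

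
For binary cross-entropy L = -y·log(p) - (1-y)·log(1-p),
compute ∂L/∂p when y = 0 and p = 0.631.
∂L/∂p = 2.71

∂L/∂p = -y/p + (1-y)/(1-p) = 0 + 1/0.369 = 2.71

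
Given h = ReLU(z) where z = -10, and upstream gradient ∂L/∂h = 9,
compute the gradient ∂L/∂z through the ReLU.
∂L/∂z = 0

h = ReLU(-10) = 0
Since z < 0: ∂h/∂z = 0
∂L/∂z = ∂L/∂h · ∂h/∂z = 9 × 0 = 0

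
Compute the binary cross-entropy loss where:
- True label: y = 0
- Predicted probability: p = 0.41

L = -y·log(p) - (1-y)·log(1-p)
L = 0.5276

L = -0·log(0.41) - 1·log(0.59) = -log(0.59) = 0.5276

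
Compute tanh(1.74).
0.9402

tanh(1.74) = (e^(1.74) - e^(-1.74))/(e^(1.74) + e^(-1.74)) = 0.9402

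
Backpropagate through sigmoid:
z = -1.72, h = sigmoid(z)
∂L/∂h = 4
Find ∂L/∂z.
∂L/∂z = 0.5152

σ(-1.72) = 0.1519
σ'(-1.72) = σ(-1.72)(1 - σ(-1.72)) = 0.1519 × 0.8481 = 0.1288
∂L/∂z = ∂L/∂h · σ'(z) = 4 × 0.1288 = 0.5152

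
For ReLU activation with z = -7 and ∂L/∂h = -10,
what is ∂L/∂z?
∂L/∂z = 0

h = ReLU(-7) = 0
Since z < 0: ∂h/∂z = 0
∂L/∂z = ∂L/∂h · ∂h/∂z = -10 × 0 = 0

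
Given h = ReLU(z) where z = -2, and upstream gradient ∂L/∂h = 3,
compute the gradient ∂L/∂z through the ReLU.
∂L/∂z = 0

h = ReLU(-2) = 0
Since z < 0: ∂h/∂z = 0
∂L/∂z = ∂L/∂h · ∂h/∂z = 3 × 0 = 0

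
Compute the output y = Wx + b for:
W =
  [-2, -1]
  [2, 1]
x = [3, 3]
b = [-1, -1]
y = [-10, 8]

Wx = [-2×3 + -1×3, 2×3 + 1×3]
   = [-9, 9]
y = Wx + b = [-9 + -1, 9 + -1] = [-10, 8]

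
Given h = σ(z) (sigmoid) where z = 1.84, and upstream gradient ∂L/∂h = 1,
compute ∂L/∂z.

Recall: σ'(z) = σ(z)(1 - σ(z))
∂L/∂z = 0.1183

σ(1.84) = 0.8629
σ'(1.84) = σ(1.84)(1 - σ(1.84)) = 0.8629 × 0.1371 = 0.1183
∂L/∂z = ∂L/∂h · σ'(z) = 1 × 0.1183 = 0.1183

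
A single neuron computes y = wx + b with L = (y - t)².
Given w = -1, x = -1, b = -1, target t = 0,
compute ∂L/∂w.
∂L/∂w = 0

y = wx + b = (-1)(-1) + -1 = 0
∂L/∂y = 2(y - t) = 2(0 - 0) = 0
∂y/∂w = x = -1
∂L/∂w = ∂L/∂y · ∂y/∂w = 0 × -1 = 0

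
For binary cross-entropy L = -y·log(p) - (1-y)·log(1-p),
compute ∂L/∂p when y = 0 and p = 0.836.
∂L/∂p = 6.098

∂L/∂p = -y/p + (1-y)/(1-p) = 0 + 1/0.164 = 6.098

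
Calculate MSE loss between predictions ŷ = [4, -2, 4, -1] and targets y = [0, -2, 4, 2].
MSE = 6.25

MSE = (1/4)((4-0)² + (-2--2)² + (4-4)² + (-1-2)²) = (1/4)(16 + 0 + 0 + 9) = 6.25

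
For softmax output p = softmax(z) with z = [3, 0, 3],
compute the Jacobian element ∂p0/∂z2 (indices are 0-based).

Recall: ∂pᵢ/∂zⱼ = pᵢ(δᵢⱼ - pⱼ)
∂p0/∂z2 = -0.238

p = softmax(z) = [0.4879, 0.02429, 0.4879]
p0 = 0.4879, p2 = 0.4879

∂p0/∂z2 = -p0 × p2 = -0.4879 × 0.4879 = -0.238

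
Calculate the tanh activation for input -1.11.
-0.8041

tanh(-1.11) = (e^(-1.11) - e^(1.11))/(e^(-1.11) + e^(1.11)) = -0.8041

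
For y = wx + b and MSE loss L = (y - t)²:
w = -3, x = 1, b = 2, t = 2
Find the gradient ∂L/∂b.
∂L/∂b = -6

y = wx + b = (-3)(1) + 2 = -1
∂L/∂y = 2(y - t) = 2(-1 - 2) = -6
∂y/∂b = 1
∂L/∂b = ∂L/∂y · ∂y/∂b = -6 × 1 = -6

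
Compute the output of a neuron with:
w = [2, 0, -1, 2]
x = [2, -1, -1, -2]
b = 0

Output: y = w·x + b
y = 1

y = (2)(2) + (0)(-1) + (-1)(-1) + (2)(-2) + 0 = 1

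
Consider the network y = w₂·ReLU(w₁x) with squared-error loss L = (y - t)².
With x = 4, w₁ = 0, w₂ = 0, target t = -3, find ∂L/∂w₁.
∂L/∂w₁ = 0

Forward pass:
z = w₁x = 0×4 = 0
h = ReLU(0) = 0
y = w₂h = 0×0 = 0

Backward pass:
∂L/∂y = 2(y - t) = 2(0 - -3) = 6
∂y/∂h = w₂ = 0
∂h/∂z = 0 (ReLU derivative)
∂z/∂w₁ = x = 4

∂L/∂w₁ = 6 × 0 × 0 × 4 = 0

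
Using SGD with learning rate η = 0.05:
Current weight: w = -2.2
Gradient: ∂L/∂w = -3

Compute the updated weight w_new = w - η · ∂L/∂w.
w_new = -2.05

w_new = w - η·∂L/∂w = -2.2 - 0.05×(-3) = -2.2 - (-0.15) = -2.05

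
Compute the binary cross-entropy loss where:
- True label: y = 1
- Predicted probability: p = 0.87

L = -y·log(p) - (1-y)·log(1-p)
L = 0.1393

L = -1·log(0.87) - 0·log(0.13) = -log(0.87) = 0.1393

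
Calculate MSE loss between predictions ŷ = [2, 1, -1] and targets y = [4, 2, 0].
MSE = 2

MSE = (1/3)((2-4)² + (1-2)² + (-1-0)²) = (1/3)(4 + 1 + 1) = 2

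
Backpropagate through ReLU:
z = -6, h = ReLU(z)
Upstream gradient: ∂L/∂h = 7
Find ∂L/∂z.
∂L/∂z = 0

h = ReLU(-6) = 0
Since z < 0: ∂h/∂z = 0
∂L/∂z = ∂L/∂h · ∂h/∂z = 7 × 0 = 0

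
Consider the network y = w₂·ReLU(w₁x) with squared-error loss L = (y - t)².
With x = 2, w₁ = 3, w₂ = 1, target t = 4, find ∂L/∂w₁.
∂L/∂w₁ = 8

Forward pass:
z = w₁x = 3×2 = 6
h = ReLU(6) = 6
y = w₂h = 1×6 = 6

Backward pass:
∂L/∂y = 2(y - t) = 2(6 - 4) = 4
∂y/∂h = w₂ = 1
∂h/∂z = 1 (ReLU derivative)
∂z/∂w₁ = x = 2

∂L/∂w₁ = 4 × 1 × 1 × 2 = 8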